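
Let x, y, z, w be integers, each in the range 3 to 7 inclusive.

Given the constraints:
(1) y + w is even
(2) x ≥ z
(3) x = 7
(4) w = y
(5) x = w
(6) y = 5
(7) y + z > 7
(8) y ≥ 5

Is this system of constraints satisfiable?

Unsatisfiable

Constraint 3 fixes x = 7 and constraint 6 fixes y = 5. Constraints 4 and 5 give x = w = y, so x = y. But 7 ≠ 5 — contradiction.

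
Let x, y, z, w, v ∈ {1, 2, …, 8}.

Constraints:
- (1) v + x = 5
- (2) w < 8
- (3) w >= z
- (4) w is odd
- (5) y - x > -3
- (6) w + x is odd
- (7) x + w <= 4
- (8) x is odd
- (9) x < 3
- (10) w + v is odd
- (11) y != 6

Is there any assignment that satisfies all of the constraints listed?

Unsatisfiable

Constraint 4 makes w odd and constraint 8 makes x odd, so w + x must be even. Constraint 6 says w + x is odd — contradiction.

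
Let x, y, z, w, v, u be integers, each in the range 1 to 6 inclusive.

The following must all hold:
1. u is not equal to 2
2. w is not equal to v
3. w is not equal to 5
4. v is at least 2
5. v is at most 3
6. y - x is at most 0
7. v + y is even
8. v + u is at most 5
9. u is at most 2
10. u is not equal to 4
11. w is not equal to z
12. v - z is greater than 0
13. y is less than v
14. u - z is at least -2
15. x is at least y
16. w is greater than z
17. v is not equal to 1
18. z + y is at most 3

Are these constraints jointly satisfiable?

Take x = 3, y = 1, z = 1, w = 4, v = 3, u = 1. Then constraint 6: y - x = -2; constraint 8: v + u = 4; constraint 12: v - z = 2, and every other listed constraint is also met.

Satisfiable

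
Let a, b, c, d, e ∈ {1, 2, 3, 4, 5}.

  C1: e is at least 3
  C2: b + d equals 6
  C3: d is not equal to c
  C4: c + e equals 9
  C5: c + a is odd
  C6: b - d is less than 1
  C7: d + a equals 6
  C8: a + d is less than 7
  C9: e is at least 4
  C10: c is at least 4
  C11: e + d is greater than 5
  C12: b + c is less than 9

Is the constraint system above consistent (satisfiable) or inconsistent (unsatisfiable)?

Satisfiable

Setting (a, b, c, d, e) = (2, 2, 5, 4, 4) satisfies everything: constraint 2: b + d = 6; constraint 4: c + e = 9; constraint 6: b - d = -2, and the others follow.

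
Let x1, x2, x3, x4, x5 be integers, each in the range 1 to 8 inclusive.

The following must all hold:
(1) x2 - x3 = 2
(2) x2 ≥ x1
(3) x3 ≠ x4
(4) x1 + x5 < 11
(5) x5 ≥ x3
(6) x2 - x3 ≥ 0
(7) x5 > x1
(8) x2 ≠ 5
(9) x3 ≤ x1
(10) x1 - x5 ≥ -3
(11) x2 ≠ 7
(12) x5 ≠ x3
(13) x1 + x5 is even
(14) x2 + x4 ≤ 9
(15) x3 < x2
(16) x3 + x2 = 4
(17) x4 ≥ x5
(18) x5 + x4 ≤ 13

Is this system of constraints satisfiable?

Setting (x1, x2, x3, x4, x5) = (3, 3, 1, 5, 5) satisfies everything: constraint 1: x2 - x3 = 2; constraint 4: x1 + x5 = 8, and the others follow.

Satisfiable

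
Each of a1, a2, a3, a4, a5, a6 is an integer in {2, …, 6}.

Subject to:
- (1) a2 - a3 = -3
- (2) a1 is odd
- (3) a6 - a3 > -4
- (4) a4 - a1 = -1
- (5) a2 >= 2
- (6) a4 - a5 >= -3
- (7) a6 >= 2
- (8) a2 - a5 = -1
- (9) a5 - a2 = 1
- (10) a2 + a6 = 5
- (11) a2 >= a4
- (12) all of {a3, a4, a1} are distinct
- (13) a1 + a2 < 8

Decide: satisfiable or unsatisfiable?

Satisfiable

Setting (a1, a2, a3, a4, a5, a6) = (3, 2, 5, 2, 3, 3) satisfies everything: constraint 1: a2 - a3 = -3; constraint 3: a6 - a3 = -2; constraint 4: a4 - a1 = -1, and the others follow.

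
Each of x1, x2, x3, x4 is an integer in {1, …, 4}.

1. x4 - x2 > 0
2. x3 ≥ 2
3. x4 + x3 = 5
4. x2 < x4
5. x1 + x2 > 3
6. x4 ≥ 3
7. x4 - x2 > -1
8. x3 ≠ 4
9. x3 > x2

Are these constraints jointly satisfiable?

Try x1 = 3, x2 = 1, x3 = 2, x4 = 3.
Check constraint 1: x4 - x2 = 2; constraint 3: x4 + x3 = 5; constraint 5: x1 + x2 = 4. The remaining constraints are straightforward to verify.

Satisfiable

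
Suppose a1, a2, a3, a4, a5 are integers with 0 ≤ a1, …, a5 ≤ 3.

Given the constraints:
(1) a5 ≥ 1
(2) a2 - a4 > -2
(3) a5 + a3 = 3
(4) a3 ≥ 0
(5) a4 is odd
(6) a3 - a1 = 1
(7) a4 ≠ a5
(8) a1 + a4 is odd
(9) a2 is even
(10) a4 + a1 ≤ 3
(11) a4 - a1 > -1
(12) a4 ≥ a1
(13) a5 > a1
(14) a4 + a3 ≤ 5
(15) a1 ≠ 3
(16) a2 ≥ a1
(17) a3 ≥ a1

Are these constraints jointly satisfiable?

The assignment a1 = 0, a2 = 0, a3 = 1, a4 = 1, a5 = 2 works:
  constraint 2 holds since a2 - a4 = -1.
  constraint 3 holds since a5 + a3 = 3.
The rest check out directly.

Satisfiable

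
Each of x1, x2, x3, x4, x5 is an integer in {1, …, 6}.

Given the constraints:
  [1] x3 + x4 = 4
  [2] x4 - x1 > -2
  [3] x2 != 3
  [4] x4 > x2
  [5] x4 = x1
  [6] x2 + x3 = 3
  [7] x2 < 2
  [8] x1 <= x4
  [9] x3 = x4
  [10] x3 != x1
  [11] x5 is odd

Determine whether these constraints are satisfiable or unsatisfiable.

From constraints 5 and 9, x3 = x4 = x1, so x3 = x1. But constraint 10 says x3 ≠ x1. Contradiction.

Unsatisfiable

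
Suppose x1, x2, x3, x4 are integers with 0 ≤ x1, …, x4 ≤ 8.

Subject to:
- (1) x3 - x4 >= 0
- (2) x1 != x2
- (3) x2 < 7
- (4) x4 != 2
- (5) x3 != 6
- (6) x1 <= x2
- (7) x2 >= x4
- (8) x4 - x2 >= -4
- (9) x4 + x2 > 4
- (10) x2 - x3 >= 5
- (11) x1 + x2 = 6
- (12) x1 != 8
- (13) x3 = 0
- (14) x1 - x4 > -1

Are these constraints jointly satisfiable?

Constraints 1, 8, and 10 give x3 − x4 ≥ 0, x4 − x2 ≥ -4, x2 − x3 ≥ 5.
Adding all 3 inequalities: the left sides telescope to 0, and the right sides sum to 0 + (-4) + 5 = 1. So 0 ≥ 1, which is false.

Unsatisfiable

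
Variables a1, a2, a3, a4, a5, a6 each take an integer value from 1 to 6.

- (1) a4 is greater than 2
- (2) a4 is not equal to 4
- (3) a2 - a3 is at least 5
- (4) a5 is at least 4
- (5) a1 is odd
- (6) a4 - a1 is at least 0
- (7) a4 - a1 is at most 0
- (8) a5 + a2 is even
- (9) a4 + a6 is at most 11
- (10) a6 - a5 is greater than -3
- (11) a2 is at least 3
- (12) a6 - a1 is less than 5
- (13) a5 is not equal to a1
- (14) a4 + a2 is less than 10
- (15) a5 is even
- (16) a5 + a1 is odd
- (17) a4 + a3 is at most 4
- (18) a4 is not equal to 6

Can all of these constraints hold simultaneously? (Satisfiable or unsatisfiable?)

One satisfying assignment is a1 = 3, a2 = 6, a3 = 1, a4 = 3, a5 = 6, a6 = 5.
For the less obvious constraints — constraint 3: a2 - a3 = 5; constraint 6: a4 - a1 = 0 — and the others hold by inspection.

Satisfiable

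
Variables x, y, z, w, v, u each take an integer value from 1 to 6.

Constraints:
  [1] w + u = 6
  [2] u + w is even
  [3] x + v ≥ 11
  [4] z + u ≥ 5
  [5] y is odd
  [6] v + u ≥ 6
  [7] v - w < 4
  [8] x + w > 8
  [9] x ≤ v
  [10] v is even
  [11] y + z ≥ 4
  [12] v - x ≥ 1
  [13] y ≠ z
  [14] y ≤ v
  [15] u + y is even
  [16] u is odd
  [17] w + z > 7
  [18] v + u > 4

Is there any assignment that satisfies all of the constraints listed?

Satisfiable

The assignment x = 5, y = 1, z = 5, w = 5, v = 6, u = 1 works:
  constraint 1 holds since w + u = 6.
  constraint 3 holds since x + v = 11.
The rest check out directly.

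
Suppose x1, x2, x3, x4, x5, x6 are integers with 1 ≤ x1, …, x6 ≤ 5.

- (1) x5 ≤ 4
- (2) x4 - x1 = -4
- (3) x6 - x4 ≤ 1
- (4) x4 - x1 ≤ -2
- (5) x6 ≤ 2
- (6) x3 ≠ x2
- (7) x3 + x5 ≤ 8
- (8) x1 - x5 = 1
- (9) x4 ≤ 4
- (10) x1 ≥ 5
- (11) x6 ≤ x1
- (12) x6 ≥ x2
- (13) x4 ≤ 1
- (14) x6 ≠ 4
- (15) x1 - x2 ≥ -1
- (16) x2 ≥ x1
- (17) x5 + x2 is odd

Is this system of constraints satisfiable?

From constraints 10 and 16: x2 ≥ x1 and x1 ≥ 5, so x2 ≥ 5. From constraints 5 and 12: x2 ≤ x6 and x6 ≤ 2, so x2 ≤ 2. But 2 < 5, so no value of x2 works.

Unsatisfiable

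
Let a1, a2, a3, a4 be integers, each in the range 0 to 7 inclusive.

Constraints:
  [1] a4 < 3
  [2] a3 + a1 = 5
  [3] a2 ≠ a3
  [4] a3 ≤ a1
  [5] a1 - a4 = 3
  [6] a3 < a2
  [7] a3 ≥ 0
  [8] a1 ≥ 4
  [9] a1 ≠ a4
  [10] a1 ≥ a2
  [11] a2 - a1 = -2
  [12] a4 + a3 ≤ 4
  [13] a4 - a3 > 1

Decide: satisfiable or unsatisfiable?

One satisfying assignment is a1 = 5, a2 = 3, a3 = 0, a4 = 2.
For the less obvious constraints — constraint 2: a3 + a1 = 5; constraint 5: a1 - a4 = 3; constraint 11: a2 - a1 = -2 — and the others hold by inspection.

Satisfiable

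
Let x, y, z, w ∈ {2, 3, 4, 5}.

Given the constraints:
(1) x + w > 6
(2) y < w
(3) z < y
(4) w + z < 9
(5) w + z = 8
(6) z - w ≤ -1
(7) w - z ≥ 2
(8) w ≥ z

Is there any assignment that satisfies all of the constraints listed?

One satisfying assignment is x = 2, y = 4, z = 3, w = 5.
For the less obvious constraints — constraint 1: x + w = 7; constraint 4: w + z = 8 — and the others hold by inspection.

Satisfiable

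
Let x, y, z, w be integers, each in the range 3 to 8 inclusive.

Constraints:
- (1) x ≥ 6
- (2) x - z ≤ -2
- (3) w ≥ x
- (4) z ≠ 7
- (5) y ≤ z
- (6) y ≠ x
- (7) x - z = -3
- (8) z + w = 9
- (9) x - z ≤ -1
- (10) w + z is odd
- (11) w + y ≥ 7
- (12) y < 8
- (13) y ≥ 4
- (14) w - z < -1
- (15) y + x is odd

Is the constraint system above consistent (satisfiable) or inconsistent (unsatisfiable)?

Unsatisfiable

From constraints 5 and 13: z ≥ y ≥ 4. From constraints 1 and 3: w ≥ x ≥ 6. Hence z + w ≥ 10. But constraint 8 requires z + w = 9, and 9 < 10. Contradiction.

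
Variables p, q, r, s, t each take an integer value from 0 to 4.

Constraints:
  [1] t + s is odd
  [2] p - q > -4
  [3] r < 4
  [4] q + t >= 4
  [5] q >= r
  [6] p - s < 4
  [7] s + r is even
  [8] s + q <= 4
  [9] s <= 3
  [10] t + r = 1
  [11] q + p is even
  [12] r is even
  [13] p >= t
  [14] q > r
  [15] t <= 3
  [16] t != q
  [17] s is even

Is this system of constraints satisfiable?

Satisfiable

One satisfying assignment is p = 1, q = 3, r = 0, s = 0, t = 1.
For the less obvious constraints — constraint 2: p - q = -2; constraint 4: q + t = 4; constraint 6: p - s = 1 — and the others hold by inspection.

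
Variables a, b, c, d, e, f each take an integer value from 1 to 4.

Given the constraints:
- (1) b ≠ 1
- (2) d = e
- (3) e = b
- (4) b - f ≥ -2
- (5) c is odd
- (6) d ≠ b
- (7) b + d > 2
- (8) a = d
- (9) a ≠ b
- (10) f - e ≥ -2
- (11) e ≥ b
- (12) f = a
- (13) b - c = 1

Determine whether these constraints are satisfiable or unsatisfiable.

Unsatisfiable

From constraints 2, 3, and 8, a = d = e = b, so a = b. But constraint 9 says a ≠ b. Contradiction.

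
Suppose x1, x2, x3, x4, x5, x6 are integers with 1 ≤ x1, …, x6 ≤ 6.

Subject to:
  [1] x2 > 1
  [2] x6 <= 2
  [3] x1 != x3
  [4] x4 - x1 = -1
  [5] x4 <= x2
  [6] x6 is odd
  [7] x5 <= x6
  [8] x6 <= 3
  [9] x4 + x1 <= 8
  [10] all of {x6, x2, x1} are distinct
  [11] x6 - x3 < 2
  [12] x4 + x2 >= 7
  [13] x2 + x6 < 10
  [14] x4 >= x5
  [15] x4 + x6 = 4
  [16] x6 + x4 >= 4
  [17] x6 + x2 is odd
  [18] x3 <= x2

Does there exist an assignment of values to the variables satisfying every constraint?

Try x1 = 4, x2 = 6, x3 = 1, x4 = 3, x5 = 1, x6 = 1.
Check constraint 4: x4 - x1 = -1; constraint 9: x4 + x1 = 7. The remaining constraints are straightforward to verify.

Satisfiable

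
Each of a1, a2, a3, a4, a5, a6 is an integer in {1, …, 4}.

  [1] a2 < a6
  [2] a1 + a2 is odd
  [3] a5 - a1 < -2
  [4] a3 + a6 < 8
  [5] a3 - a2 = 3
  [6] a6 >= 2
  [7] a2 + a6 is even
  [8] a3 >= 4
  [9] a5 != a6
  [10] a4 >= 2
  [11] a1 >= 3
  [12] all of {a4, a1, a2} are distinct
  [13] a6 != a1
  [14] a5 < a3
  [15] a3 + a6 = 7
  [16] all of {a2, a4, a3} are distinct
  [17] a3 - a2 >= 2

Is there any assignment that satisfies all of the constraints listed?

Satisfiable

Take a1 = 4, a2 = 1, a3 = 4, a4 = 3, a5 = 1, a6 = 3. Then constraint 3: a5 - a1 = -3; constraint 4: a3 + a6 = 7, and every other listed constraint is also met.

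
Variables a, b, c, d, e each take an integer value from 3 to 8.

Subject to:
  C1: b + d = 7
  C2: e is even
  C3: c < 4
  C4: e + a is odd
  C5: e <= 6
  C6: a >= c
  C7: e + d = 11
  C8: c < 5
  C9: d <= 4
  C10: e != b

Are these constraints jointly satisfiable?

Unsatisfiable

From constraint 5: e ≤ 6. From constraint 9: d ≤ 4. Hence e + d ≤ 10. But constraint 7 requires e + d = 11, and 11 > 10. Contradiction.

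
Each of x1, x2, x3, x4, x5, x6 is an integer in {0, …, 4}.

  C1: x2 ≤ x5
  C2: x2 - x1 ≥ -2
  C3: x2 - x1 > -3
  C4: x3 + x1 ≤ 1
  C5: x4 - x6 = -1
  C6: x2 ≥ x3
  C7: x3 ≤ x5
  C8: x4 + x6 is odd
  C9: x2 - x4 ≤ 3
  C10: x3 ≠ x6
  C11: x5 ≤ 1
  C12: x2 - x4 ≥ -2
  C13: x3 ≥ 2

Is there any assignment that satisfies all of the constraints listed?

From constraints 6 and 13: x2 ≥ x3 and x3 ≥ 2, so x2 ≥ 2. From constraints 1 and 11: x2 ≤ x5 and x5 ≤ 1, so x2 ≤ 1. But 1 < 2, so no value of x2 works.

Unsatisfiable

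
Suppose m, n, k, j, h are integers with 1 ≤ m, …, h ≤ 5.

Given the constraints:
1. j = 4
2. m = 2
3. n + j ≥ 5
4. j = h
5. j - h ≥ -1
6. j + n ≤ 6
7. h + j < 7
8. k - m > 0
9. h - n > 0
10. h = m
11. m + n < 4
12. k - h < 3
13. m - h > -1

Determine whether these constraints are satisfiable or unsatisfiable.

Unsatisfiable

Constraint 1 fixes j = 4 and constraint 2 fixes m = 2. Constraints 4 and 10 give j = h = m, so j = m. But 4 ≠ 2 — contradiction.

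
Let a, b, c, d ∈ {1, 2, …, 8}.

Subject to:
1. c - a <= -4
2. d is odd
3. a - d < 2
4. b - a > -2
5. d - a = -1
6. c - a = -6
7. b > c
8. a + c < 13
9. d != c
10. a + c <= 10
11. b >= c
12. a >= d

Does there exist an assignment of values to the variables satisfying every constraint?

Satisfiable

One satisfying assignment is a = 8, b = 7, c = 2, d = 7.
For the less obvious constraints — constraint 1: c - a = -6; constraint 3: a - d = 1; constraint 4: b - a = -1 — and the others hold by inspection.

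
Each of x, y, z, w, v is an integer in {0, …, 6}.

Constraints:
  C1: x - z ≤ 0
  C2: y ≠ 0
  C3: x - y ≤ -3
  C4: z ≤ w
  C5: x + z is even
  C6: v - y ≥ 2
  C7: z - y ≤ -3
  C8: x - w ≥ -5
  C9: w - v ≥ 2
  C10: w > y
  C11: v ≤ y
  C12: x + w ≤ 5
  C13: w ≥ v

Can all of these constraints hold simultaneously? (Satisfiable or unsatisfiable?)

Unsatisfiable

Constraints 1, 6, 7, 8, and 9 give x − w ≥ -5, w − v ≥ 2, v − y ≥ 2, y − z ≥ 3, z − x ≥ 0.
Adding all 5 inequalities: the left sides telescope to 0, and the right sides sum to (-5) + 2 + 2 + 3 + 0 = 2. So 0 ≥ 2, which is false.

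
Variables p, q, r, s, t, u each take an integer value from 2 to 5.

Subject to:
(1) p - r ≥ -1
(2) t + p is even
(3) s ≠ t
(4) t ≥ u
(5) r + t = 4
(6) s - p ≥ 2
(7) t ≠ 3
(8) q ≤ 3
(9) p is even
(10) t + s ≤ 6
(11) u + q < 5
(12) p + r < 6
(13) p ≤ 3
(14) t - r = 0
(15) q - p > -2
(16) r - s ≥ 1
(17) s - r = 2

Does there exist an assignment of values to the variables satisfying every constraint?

Constraints 1, 6, and 16 give r − s ≥ 1, s − p ≥ 2, p − r ≥ -1.
Adding all 3 inequalities: the left sides telescope to 0, and the right sides sum to 1 + 2 + (-1) = 2. So 0 ≥ 2, which is false.

Unsatisfiable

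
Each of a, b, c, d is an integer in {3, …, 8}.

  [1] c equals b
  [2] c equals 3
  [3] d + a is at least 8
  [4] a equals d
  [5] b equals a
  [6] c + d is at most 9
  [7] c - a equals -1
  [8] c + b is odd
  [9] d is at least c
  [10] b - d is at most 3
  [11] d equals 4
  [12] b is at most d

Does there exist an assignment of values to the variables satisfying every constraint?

Constraint 2 fixes c = 3 and constraint 11 fixes d = 4. Constraints 1, 4, and 5 give c = b = a = d, so c = d. But 3 ≠ 4 — contradiction.

Unsatisfiable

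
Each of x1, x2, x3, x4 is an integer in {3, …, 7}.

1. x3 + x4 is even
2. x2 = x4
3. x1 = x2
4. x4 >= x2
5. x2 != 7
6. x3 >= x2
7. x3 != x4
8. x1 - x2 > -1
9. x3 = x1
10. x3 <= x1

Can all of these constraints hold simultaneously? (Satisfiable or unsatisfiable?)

From constraints 2, 3, and 9, x3 = x1 = x2 = x4, so x3 = x4. But constraint 7 says x3 ≠ x4. Contradiction.

Unsatisfiable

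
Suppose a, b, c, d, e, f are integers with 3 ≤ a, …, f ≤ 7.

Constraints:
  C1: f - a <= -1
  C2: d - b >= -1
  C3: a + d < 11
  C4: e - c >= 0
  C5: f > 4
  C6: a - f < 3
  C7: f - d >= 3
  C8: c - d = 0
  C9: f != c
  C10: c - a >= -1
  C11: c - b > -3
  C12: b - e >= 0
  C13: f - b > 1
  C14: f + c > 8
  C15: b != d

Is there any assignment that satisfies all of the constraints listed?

Unsatisfiable

Constraints 1, 2, 4, 7, 10, and 12 give f − d ≥ 3, d − b ≥ -1, b − e ≥ 0, e − c ≥ 0, c − a ≥ -1, a − f ≥ 1.
Adding all 6 inequalities: the left sides telescope to 0, and the right sides sum to 3 + (-1) + 0 + 0 + (-1) + 1 = 2. So 0 ≥ 2, which is false.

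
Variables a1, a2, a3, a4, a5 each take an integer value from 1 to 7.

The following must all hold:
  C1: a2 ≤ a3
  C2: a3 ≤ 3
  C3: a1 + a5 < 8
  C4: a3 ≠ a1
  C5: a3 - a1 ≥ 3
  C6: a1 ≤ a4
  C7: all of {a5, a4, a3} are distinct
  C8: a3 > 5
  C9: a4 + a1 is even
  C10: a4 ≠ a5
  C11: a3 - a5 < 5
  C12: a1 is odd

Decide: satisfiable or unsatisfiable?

Unsatisfiable

From constraint 8: a3 ≥ 6. From constraint 2: a3 ≤ 3. But 3 < 6, so no value of a3 works.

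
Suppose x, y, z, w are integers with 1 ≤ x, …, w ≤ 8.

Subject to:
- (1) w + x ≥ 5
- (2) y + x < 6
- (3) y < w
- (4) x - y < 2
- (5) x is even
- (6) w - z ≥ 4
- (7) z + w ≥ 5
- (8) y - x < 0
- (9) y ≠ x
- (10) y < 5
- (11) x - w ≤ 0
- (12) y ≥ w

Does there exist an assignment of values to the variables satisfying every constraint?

Constraints 8, 11, and 12 give w ≤ y, y < x, x ≤ w. Chaining: w ≤ y < x ≤ w, which forces w < w — impossible.

Unsatisfiable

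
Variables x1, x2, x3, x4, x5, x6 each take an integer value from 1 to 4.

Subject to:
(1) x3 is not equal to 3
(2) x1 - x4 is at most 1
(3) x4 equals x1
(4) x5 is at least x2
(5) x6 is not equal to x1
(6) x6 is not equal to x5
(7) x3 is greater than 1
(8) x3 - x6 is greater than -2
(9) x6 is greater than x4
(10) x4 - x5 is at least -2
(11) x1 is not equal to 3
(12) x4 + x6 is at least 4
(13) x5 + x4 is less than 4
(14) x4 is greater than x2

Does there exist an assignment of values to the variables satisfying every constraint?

Satisfiable

The assignment x1 = 2, x2 = 1, x3 = 4, x4 = 2, x5 = 1, x6 = 4 works:
  constraint 2 holds since x1 - x4 = 0.
  constraint 8 holds since x3 - x6 = 0.
  constraint 10 holds since x4 - x5 = 1.
The rest check out directly.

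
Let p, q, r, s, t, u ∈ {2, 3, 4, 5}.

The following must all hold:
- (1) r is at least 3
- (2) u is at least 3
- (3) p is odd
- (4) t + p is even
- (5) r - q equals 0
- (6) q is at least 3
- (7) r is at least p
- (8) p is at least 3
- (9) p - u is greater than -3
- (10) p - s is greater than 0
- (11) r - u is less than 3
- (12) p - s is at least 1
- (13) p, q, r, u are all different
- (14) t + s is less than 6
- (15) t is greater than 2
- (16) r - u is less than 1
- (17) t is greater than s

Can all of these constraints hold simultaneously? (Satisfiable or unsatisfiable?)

Constraints 1, 2, 6, and 8 confine each of p, q, r, u to the 3 values {3, …, 5} (the domain already gives each ≤ 5).
Constraint 13 requires all 4 of them to be distinct, but only 3 values are available — impossible by the pigeonhole principle.

Unsatisfiable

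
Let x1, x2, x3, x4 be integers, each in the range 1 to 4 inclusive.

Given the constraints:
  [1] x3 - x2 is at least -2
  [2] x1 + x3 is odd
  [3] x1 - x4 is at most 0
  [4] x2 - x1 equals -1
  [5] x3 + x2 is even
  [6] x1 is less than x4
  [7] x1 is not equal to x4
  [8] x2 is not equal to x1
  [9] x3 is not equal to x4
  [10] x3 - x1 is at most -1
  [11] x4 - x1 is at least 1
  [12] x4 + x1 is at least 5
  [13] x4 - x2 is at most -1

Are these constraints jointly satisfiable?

Constraints 1, 10, 11, and 13 give x3 − x2 ≥ -2, x2 − x4 ≥ 1, x4 − x1 ≥ 1, x1 − x3 ≥ 1.
Adding all 4 inequalities: the left sides telescope to 0, and the right sides sum to (-2) + 1 + 1 + 1 = 1. So 0 ≥ 1, which is false.

Unsatisfiable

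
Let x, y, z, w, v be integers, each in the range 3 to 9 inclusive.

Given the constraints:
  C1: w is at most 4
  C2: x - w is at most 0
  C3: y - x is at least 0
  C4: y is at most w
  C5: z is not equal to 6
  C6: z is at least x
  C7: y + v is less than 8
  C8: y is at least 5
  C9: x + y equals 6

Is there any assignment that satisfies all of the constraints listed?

From constraint 8: y ≥ 5. From constraints 1 and 4: y ≤ w and w ≤ 4, so y ≤ 4. But 4 < 5, so no value of y works.

Unsatisfiable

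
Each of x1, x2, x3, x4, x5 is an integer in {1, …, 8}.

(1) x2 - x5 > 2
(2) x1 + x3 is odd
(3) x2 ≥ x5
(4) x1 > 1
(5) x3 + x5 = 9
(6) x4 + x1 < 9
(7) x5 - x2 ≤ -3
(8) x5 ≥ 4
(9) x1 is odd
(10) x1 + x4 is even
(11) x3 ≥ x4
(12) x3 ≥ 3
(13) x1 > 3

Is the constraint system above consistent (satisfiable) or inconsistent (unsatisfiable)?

The assignment x1 = 5, x2 = 8, x3 = 4, x4 = 3, x5 = 5 works:
  constraint 1 holds since x2 - x5 = 3.
  constraint 5 holds since x3 + x5 = 9.
The rest check out directly.

Satisfiable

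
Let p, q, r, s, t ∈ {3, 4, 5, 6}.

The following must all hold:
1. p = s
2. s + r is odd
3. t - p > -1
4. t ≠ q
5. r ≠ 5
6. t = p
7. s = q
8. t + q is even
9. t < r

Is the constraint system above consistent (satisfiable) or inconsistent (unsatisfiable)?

From constraints 1, 6, and 7, t = p = s = q, so t = q. But constraint 4 says t ≠ q. Contradiction.

Unsatisfiable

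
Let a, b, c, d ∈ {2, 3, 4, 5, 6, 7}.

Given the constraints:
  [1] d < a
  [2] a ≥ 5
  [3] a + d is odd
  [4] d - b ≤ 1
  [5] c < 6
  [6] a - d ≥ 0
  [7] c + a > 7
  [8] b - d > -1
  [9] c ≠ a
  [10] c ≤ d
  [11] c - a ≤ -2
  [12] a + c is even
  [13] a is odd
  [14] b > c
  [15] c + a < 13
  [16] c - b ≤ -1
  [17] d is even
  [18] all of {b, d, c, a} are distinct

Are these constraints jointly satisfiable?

Try a = 7, b = 6, c = 3, d = 4.
Check constraint 4: d - b = -2; constraint 6: a - d = 3; constraint 7: c + a = 10. The remaining constraints are straightforward to verify.

Satisfiable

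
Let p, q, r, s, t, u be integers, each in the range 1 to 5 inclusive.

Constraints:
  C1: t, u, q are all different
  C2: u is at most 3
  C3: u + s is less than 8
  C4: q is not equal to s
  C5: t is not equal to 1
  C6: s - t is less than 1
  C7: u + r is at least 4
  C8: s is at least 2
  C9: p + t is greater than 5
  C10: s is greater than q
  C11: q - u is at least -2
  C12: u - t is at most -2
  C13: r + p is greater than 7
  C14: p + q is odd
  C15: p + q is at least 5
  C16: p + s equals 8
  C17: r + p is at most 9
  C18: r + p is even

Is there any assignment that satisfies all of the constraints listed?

Setting (p, q, r, s, t, u) = (4, 1, 4, 4, 4, 2) satisfies everything: constraint 3: u + s = 6; constraint 6: s - t = 0, and the others follow.

Satisfiable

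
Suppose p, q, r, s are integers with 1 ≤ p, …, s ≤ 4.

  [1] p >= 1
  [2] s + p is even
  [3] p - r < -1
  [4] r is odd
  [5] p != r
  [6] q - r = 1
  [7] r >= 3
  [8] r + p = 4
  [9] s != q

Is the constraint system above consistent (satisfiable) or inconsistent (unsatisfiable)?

Take p = 1, q = 4, r = 3, s = 3. Then constraint 3: p - r = -2; constraint 6: q - r = 1, and every other listed constraint is also met.

Satisfiable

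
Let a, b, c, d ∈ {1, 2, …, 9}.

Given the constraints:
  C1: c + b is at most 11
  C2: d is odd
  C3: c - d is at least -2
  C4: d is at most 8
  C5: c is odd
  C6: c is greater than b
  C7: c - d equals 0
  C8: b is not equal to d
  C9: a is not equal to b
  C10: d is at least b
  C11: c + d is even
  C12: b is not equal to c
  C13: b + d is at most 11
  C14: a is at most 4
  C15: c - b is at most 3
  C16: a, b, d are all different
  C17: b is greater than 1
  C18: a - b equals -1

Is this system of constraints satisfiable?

Try a = 3, b = 4, c = 5, d = 5.
Check constraint 1: c + b = 9; constraint 3: c - d = 0; constraint 7: c - d = 0. The remaining constraints are straightforward to verify.

Satisfiable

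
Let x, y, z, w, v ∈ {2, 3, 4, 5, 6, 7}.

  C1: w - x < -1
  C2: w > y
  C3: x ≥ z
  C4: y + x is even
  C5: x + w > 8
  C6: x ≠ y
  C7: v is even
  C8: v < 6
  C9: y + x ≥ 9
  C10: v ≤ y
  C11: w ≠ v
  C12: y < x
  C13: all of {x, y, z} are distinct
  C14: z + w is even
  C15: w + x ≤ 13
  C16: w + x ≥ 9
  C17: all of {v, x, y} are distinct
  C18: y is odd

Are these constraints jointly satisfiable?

Satisfiable

Take x = 7, y = 3, z = 4, w = 4, v = 2. Then constraint 1: w - x = -3; constraint 5: x + w = 11; constraint 9: y + x = 10, and every other listed constraint is also met.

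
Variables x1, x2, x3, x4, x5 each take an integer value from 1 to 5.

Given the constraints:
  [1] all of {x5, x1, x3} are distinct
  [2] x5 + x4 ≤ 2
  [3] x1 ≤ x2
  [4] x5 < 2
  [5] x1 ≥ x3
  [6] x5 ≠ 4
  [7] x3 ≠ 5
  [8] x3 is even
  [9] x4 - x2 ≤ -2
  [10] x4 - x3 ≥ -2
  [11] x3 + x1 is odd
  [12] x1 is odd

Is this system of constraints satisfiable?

One satisfying assignment is x1 = 3, x2 = 4, x3 = 2, x4 = 1, x5 = 1.
For the less obvious constraints — constraint 2: x5 + x4 = 2; constraint 9: x4 - x2 = -3; constraint 10: x4 - x3 = -1 — and the others hold by inspection.

Satisfiable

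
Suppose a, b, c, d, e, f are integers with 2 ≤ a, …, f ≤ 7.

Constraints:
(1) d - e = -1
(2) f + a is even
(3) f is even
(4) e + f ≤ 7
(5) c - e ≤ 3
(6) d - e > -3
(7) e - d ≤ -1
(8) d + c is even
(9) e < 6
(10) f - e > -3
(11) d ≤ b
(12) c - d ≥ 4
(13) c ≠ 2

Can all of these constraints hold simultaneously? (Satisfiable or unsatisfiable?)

Constraints 5, 7, and 12 give c − d ≥ 4, d − e ≥ 1, e − c ≥ -3.
Adding all 3 inequalities: the left sides telescope to 0, and the right sides sum to 4 + 1 + (-3) = 2. So 0 ≥ 2, which is false.

Unsatisfiable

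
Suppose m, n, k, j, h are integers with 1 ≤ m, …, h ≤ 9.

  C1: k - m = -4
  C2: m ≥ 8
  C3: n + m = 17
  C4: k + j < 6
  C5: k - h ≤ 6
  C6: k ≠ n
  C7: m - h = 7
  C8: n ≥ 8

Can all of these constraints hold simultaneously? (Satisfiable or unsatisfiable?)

Satisfiable

Take m = 8, n = 9, k = 4, j = 1, h = 1. Then constraint 1: k - m = -4; constraint 3: n + m = 17; constraint 4: k + j = 5, and every other listed constraint is also met.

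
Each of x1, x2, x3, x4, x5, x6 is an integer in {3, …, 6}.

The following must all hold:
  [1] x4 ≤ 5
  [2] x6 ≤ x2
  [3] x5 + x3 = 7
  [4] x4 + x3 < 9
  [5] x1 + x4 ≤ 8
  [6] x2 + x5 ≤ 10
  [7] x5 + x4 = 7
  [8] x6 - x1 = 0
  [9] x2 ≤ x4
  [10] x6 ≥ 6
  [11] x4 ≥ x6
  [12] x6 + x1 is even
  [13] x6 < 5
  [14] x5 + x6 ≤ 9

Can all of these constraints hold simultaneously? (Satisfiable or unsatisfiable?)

From constraints 2 and 10: x2 ≥ x6 and x6 ≥ 6, so x2 ≥ 6. From constraints 1 and 9: x2 ≤ x4 and x4 ≤ 5, so x2 ≤ 5. But 5 < 6, so no value of x2 works.

Unsatisfiable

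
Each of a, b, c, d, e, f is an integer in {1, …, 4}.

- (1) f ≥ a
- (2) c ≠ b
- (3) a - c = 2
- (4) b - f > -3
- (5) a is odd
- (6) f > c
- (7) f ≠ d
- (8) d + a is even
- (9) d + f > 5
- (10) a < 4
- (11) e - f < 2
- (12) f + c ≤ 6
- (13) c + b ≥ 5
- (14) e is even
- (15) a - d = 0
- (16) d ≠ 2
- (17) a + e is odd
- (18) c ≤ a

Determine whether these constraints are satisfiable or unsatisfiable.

The assignment a = 3, b = 4, c = 1, d = 3, e = 4, f = 4 works:
  constraint 3 holds since a - c = 2.
  constraint 4 holds since b - f = 0.
  constraint 9 holds since d + f = 7.
The rest check out directly.

Satisfiable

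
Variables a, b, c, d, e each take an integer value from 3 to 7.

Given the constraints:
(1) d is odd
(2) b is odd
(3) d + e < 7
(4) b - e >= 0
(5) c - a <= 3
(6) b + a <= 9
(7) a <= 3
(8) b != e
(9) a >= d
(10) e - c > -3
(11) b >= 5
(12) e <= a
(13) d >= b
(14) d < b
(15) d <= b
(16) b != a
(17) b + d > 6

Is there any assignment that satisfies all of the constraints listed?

From constraints 11 and 13: d ≥ b and b ≥ 5, so d ≥ 5. From constraints 7 and 9: d ≤ a and a ≤ 3, so d ≤ 3. But 3 < 5, so no value of d works.

Unsatisfiable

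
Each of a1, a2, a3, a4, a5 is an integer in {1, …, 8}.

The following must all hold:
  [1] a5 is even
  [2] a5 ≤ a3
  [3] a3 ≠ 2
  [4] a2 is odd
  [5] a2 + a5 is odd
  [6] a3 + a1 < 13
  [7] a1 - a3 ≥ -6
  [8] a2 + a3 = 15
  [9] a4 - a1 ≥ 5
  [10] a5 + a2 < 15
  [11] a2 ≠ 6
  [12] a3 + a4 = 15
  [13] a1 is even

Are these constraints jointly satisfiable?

Try a1 = 2, a2 = 7, a3 = 8, a4 = 7, a5 = 6.
Check constraint 6: a3 + a1 = 10; constraint 7: a1 - a3 = -6. The remaining constraints are straightforward to verify.

Satisfiable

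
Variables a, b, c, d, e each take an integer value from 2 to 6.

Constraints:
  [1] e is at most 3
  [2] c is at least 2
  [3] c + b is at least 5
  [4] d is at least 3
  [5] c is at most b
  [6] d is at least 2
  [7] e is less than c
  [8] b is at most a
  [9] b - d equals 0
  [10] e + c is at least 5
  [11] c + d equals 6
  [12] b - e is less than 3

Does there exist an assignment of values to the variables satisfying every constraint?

Satisfiable

Take a = 3, b = 3, c = 3, d = 3, e = 2. Then constraint 3: c + b = 6; constraint 9: b - d = 0; constraint 10: e + c = 5, and every other listed constraint is also met.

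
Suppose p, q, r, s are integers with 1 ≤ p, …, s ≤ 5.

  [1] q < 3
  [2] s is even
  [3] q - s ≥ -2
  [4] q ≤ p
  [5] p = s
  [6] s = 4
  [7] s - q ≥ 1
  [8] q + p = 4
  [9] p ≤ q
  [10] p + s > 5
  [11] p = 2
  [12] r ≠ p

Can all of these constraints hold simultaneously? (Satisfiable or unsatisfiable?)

Unsatisfiable

Constraint 11 fixes p = 2 and constraint 6 fixes s = 4, but constraint 5 requires p = s. Since 2 ≠ 4, contradiction.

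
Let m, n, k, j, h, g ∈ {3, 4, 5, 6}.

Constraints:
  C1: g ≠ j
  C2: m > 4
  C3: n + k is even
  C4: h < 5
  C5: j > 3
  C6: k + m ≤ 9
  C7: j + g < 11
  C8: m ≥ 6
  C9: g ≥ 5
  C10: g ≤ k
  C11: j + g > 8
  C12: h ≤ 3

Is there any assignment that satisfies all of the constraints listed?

From constraints 9 and 10: k ≥ g ≥ 5. From constraint 8: m ≥ 6. Hence k + m ≥ 11. But constraint 6 requires k + m ≤ 9, and 9 < 11. Contradiction.

Unsatisfiable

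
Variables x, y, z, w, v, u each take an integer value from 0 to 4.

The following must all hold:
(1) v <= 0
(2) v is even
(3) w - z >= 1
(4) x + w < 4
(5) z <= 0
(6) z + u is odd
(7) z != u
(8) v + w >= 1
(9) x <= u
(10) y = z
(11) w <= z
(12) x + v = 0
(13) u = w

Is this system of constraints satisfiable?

From constraint 1: v ≤ 0. From constraints 5 and 11: w ≤ z ≤ 0. Hence v + w ≤ 0. But constraint 8 requires v + w ≥ 1, and 1 > 0. Contradiction.

Unsatisfiable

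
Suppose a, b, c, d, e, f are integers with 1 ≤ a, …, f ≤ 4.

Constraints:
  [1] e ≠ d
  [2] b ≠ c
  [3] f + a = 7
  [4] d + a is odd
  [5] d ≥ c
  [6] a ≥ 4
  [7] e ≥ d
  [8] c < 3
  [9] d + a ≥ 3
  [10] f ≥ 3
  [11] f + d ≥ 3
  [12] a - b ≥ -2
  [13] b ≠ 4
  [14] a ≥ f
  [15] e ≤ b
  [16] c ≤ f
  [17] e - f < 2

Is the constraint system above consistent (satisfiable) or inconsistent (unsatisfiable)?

Satisfiable

Setting (a, b, c, d, e, f) = (4, 3, 1, 1, 3, 3) satisfies everything: constraint 3: f + a = 7; constraint 9: d + a = 5, and the others follow.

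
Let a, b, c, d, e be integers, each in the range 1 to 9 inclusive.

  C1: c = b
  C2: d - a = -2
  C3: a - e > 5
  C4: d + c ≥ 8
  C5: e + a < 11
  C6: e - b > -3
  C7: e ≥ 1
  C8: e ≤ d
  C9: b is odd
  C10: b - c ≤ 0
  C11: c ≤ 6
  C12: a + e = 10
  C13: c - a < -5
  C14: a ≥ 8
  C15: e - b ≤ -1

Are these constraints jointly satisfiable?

Satisfiable

The assignment a = 9, b = 3, c = 3, d = 7, e = 1 works:
  constraint 2 holds since d - a = -2.
  constraint 3 holds since a - e = 8.
  constraint 4 holds since d + c = 10.
The rest check out directly.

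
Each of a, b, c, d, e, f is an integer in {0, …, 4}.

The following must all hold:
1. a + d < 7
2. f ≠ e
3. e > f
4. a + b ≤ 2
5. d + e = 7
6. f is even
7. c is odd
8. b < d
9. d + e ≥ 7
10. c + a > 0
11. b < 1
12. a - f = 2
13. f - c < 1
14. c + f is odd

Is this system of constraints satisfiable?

Satisfiable

Take a = 2, b = 0, c = 1, d = 3, e = 4, f = 0. Then constraint 1: a + d = 5; constraint 4: a + b = 2; constraint 5: d + e = 7, and every other listed constraint is also met.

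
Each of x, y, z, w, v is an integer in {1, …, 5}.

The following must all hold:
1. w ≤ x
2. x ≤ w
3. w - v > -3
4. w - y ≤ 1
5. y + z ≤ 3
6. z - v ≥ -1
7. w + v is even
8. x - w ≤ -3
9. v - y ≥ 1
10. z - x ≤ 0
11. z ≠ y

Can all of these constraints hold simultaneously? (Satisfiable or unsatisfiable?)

Unsatisfiable

Constraints 4, 6, 8, 9, and 10 give w − x ≥ 3, x − z ≥ 0, z − v ≥ -1, v − y ≥ 1, y − w ≥ -1.
Adding all 5 inequalities: the left sides telescope to 0, and the right sides sum to 3 + 0 + (-1) + 1 + (-1) = 2. So 0 ≥ 2, which is false.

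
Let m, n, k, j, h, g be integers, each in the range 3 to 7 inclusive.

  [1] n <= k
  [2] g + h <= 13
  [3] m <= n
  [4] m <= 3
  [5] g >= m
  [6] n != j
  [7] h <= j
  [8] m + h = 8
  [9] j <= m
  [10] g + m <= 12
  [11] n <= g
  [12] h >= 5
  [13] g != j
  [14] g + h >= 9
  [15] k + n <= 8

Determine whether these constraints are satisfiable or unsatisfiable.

From constraints 7 and 12: j ≥ h and h ≥ 5, so j ≥ 5. From constraints 4 and 9: j ≤ m and m ≤ 3, so j ≤ 3. But 3 < 5, so no value of j works.

Unsatisfiable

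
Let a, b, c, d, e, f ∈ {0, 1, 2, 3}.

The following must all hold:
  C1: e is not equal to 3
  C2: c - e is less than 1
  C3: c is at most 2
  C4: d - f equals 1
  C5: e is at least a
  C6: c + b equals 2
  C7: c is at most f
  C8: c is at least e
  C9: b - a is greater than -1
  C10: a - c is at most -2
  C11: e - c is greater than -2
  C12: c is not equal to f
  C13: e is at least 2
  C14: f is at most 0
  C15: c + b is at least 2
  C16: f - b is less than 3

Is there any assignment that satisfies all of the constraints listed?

Unsatisfiable

From constraints 8 and 13: c ≥ e and e ≥ 2, so c ≥ 2. From constraints 7 and 14: c ≤ f and f ≤ 0, so c ≤ 0. But 0 < 2, so no value of c works.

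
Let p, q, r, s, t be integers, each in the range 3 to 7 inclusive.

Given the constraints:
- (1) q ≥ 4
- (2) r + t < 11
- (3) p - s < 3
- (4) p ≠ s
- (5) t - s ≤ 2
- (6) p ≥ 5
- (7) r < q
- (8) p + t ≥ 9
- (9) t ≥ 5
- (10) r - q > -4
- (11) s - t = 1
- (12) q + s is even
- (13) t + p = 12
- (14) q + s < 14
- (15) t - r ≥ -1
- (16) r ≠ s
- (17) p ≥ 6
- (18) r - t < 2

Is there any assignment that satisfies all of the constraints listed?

One satisfying assignment is p = 7, q = 6, r = 5, s = 6, t = 5.
For the less obvious constraints — constraint 2: r + t = 10; constraint 3: p - s = 1 — and the others hold by inspection.

Satisfiable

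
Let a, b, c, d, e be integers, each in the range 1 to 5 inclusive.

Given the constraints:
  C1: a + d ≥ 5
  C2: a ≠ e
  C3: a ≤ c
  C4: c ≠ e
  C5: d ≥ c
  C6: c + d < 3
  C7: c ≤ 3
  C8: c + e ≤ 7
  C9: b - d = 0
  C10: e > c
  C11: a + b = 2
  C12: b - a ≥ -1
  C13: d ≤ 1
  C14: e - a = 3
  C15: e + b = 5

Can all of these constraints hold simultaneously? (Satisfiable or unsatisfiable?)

From constraints 3 and 7: a ≤ c ≤ 3. From constraint 13: d ≤ 1. Hence a + d ≤ 4. But constraint 1 requires a + d ≥ 5, and 5 > 4. Contradiction.

Unsatisfiable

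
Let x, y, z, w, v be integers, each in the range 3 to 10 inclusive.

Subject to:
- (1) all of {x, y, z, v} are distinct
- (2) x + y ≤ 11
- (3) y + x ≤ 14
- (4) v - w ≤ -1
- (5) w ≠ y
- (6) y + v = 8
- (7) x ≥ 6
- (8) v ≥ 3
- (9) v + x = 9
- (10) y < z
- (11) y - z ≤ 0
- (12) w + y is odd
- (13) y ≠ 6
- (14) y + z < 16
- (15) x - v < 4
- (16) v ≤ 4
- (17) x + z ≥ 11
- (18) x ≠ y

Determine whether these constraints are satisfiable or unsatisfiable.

One satisfying assignment is x = 6, y = 5, z = 8, w = 6, v = 3.
For the less obvious constraints — constraint 2: x + y = 11; constraint 3: y + x = 11 — and the others hold by inspection.

Satisfiable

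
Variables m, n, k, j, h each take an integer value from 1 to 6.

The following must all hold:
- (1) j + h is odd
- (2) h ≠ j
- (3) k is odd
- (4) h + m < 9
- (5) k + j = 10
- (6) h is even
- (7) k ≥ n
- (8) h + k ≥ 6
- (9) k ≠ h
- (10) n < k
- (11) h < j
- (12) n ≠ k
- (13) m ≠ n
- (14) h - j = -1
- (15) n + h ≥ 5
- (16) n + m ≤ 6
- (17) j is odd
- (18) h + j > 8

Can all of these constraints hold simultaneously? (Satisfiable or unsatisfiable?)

Setting (m, n, k, j, h) = (4, 1, 5, 5, 4) satisfies everything: constraint 4: h + m = 8; constraint 5: k + j = 10, and the others follow.

Satisfiable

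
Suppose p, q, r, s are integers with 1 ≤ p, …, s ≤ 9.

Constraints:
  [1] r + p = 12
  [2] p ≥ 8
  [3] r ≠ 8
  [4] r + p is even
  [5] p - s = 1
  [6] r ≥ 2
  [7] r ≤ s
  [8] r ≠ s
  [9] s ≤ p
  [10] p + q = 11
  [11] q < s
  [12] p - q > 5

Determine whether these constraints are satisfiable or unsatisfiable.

Take p = 9, q = 2, r = 3, s = 8. Then constraint 1: r + p = 12; constraint 5: p - s = 1, and every other listed constraint is also met.

Satisfiable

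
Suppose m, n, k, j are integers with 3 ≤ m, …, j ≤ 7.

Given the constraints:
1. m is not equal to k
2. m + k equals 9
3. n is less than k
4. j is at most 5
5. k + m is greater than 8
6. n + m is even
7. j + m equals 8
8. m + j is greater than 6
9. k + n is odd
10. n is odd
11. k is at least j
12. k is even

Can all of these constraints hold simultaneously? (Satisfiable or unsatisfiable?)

Setting (m, n, k, j) = (5, 3, 4, 3) satisfies everything: constraint 2: m + k = 9; constraint 5: k + m = 9; constraint 7: j + m = 8, and the others follow.

Satisfiable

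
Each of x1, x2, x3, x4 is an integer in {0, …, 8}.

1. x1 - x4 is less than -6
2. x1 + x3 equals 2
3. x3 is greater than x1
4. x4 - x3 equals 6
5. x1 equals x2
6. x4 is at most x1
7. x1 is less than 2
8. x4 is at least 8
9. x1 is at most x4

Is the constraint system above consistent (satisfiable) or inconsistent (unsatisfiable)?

Unsatisfiable

From constraints 6 and 8: x1 ≥ x4 and x4 ≥ 8, so x1 ≥ 8. From constraint 7: x1 ≤ 1. But 1 < 8, so no value of x1 works.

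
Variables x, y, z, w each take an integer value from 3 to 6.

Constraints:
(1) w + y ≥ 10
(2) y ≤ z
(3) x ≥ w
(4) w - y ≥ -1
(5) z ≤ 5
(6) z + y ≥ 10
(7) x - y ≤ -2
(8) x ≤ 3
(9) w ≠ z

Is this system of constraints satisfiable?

Unsatisfiable

From constraints 3 and 8: w ≤ x ≤ 3. From constraints 2 and 5: y ≤ z ≤ 5. Hence w + y ≤ 8. But constraint 1 requires w + y ≥ 10, and 10 > 8. Contradiction.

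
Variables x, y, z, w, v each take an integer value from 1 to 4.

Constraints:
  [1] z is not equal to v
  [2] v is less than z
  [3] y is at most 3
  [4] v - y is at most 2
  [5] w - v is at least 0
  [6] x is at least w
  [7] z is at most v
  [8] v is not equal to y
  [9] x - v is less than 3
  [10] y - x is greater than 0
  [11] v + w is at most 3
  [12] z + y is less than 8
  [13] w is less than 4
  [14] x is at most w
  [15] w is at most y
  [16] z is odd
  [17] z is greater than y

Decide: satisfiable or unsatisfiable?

Unsatisfiable

Constraints 5, 6, 7, 10, and 17 give y < z, z ≤ v, v ≤ w, w ≤ x, x < y. Chaining: y < z ≤ v ≤ w ≤ x < y, which forces y < y — impossible.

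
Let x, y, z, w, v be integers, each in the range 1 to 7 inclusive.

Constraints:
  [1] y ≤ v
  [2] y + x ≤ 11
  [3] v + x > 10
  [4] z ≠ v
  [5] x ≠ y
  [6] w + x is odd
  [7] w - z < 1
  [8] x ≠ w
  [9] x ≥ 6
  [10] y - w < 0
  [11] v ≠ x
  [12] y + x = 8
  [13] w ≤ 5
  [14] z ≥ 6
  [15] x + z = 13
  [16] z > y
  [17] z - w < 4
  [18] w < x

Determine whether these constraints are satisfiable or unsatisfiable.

The assignment x = 6, y = 2, z = 7, w = 5, v = 5 works:
  constraint 2 holds since y + x = 8.
  constraint 3 holds since v + x = 11.
  constraint 7 holds since w - z = -2.
The rest check out directly.

Satisfiable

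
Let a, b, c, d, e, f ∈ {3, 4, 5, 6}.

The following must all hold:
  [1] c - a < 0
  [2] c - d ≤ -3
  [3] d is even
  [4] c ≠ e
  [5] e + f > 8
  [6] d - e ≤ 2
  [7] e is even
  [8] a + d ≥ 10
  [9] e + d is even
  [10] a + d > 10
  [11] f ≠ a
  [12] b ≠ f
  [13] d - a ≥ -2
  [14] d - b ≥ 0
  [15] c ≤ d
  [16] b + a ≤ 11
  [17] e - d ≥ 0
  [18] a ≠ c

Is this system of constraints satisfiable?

Satisfiable

Take a = 5, b = 6, c = 3, d = 6, e = 6, f = 4. Then constraint 1: c - a = -2; constraint 2: c - d = -3; constraint 5: e + f = 10, and every other listed constraint is also met.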